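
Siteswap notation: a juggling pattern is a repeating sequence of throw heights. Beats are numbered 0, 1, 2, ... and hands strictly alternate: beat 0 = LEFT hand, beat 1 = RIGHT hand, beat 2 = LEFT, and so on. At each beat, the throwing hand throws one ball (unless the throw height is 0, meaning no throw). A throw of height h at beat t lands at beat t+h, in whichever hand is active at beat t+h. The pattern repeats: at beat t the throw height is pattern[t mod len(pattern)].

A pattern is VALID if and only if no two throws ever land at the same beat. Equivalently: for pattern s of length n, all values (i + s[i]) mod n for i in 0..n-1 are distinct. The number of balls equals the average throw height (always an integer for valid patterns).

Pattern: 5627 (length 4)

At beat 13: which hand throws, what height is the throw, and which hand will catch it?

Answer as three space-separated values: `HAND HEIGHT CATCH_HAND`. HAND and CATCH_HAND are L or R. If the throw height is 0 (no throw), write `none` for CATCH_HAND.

Beat 13: 13 mod 2 = 1, so hand = R
Throw height = pattern[13 mod 4] = pattern[1] = 6
Lands at beat 13+6=19, 19 mod 2 = 1, so catch hand = R

Answer: R 6 R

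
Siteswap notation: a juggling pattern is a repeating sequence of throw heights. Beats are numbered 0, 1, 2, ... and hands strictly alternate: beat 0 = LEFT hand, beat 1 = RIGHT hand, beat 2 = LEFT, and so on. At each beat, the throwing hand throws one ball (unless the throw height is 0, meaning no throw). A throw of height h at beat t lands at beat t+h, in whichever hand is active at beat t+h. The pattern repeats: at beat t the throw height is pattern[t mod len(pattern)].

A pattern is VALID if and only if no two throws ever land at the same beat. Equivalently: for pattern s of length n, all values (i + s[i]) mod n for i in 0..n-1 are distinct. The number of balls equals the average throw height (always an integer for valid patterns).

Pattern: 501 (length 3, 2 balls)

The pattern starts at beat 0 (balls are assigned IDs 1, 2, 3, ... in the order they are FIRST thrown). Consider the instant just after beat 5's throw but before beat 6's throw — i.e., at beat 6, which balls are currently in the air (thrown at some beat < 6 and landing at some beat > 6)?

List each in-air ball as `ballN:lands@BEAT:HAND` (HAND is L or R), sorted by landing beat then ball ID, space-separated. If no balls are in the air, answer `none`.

Answer: ball2:lands@8:L

Derivation:
Beat 0 (L): throw ball1 h=5 -> lands@5:R; in-air after throw: [b1@5:R]
Beat 2 (L): throw ball2 h=1 -> lands@3:R; in-air after throw: [b2@3:R b1@5:R]
Beat 3 (R): throw ball2 h=5 -> lands@8:L; in-air after throw: [b1@5:R b2@8:L]
Beat 5 (R): throw ball1 h=1 -> lands@6:L; in-air after throw: [b1@6:L b2@8:L]
Beat 6 (L): throw ball1 h=5 -> lands@11:R; in-air after throw: [b2@8:L b1@11:R]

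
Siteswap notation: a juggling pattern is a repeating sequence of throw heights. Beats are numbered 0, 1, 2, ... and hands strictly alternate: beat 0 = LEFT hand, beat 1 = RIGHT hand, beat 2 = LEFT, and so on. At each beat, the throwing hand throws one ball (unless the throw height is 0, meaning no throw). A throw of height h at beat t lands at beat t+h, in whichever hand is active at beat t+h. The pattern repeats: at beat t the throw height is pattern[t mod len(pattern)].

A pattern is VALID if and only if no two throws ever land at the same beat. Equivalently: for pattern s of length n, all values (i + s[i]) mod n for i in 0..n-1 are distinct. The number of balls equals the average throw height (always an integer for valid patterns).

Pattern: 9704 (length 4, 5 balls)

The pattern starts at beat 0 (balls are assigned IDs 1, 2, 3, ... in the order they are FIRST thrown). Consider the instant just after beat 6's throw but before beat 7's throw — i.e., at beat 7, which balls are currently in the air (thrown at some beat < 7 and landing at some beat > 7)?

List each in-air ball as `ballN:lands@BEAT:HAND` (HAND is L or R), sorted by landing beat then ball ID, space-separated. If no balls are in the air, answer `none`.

Answer: ball2:lands@8:L ball1:lands@9:R ball5:lands@12:L ball4:lands@13:R

Derivation:
Beat 0 (L): throw ball1 h=9 -> lands@9:R; in-air after throw: [b1@9:R]
Beat 1 (R): throw ball2 h=7 -> lands@8:L; in-air after throw: [b2@8:L b1@9:R]
Beat 3 (R): throw ball3 h=4 -> lands@7:R; in-air after throw: [b3@7:R b2@8:L b1@9:R]
Beat 4 (L): throw ball4 h=9 -> lands@13:R; in-air after throw: [b3@7:R b2@8:L b1@9:R b4@13:R]
Beat 5 (R): throw ball5 h=7 -> lands@12:L; in-air after throw: [b3@7:R b2@8:L b1@9:R b5@12:L b4@13:R]
Beat 7 (R): throw ball3 h=4 -> lands@11:R; in-air after throw: [b2@8:L b1@9:R b3@11:R b5@12:L b4@13:R]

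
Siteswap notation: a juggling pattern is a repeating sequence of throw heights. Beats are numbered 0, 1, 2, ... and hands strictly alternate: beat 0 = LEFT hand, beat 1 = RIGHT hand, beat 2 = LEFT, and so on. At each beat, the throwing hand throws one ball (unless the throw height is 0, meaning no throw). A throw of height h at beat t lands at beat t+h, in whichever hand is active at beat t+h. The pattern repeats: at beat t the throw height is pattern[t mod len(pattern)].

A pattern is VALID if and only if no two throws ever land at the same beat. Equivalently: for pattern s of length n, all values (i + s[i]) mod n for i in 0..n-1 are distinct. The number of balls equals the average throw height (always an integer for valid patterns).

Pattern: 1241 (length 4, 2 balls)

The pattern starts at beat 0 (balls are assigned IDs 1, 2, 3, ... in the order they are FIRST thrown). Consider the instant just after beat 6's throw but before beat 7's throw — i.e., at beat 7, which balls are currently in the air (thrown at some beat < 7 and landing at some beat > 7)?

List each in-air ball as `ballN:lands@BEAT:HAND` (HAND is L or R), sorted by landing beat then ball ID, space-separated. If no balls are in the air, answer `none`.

Beat 0 (L): throw ball1 h=1 -> lands@1:R; in-air after throw: [b1@1:R]
Beat 1 (R): throw ball1 h=2 -> lands@3:R; in-air after throw: [b1@3:R]
Beat 2 (L): throw ball2 h=4 -> lands@6:L; in-air after throw: [b1@3:R b2@6:L]
Beat 3 (R): throw ball1 h=1 -> lands@4:L; in-air after throw: [b1@4:L b2@6:L]
Beat 4 (L): throw ball1 h=1 -> lands@5:R; in-air after throw: [b1@5:R b2@6:L]
Beat 5 (R): throw ball1 h=2 -> lands@7:R; in-air after throw: [b2@6:L b1@7:R]
Beat 6 (L): throw ball2 h=4 -> lands@10:L; in-air after throw: [b1@7:R b2@10:L]
Beat 7 (R): throw ball1 h=1 -> lands@8:L; in-air after throw: [b1@8:L b2@10:L]

Answer: ball2:lands@10:L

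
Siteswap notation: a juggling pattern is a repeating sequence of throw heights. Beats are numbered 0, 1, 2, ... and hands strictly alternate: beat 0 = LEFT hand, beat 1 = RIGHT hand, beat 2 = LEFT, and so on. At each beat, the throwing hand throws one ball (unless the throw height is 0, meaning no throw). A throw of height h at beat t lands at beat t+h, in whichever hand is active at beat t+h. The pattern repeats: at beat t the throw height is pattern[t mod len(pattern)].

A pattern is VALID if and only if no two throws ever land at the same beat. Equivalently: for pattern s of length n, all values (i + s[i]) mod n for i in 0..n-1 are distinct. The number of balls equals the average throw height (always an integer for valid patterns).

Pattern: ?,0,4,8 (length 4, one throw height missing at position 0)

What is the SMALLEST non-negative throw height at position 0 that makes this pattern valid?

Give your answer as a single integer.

i=0: s[i]=? (unknown)
i=1: (1 + 0) mod 4 = 1
i=2: (2 + 4) mod 4 = 2
i=3: (3 + 8) mod 4 = 3
Known residues: [1, 2, 3]; need a permutation of 0..3, so missing residue r = 0
Need (0 + s) mod 4 = 0; smallest s = (0 - 0) mod 4 = 0

Answer: 0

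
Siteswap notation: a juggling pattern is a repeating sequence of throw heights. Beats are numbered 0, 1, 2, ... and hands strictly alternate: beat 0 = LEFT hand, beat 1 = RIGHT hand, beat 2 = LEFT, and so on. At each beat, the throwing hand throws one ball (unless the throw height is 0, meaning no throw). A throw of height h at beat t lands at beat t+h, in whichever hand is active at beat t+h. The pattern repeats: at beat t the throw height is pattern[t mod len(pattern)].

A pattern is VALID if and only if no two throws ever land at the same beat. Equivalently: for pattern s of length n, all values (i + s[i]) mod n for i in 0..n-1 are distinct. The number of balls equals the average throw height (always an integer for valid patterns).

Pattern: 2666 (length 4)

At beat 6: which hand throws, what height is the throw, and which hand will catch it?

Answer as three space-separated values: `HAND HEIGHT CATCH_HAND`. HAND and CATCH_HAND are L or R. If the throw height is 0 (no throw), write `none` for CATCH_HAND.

Answer: L 6 L

Derivation:
Beat 6: 6 mod 2 = 0, so hand = L
Throw height = pattern[6 mod 4] = pattern[2] = 6
Lands at beat 6+6=12, 12 mod 2 = 0, so catch hand = L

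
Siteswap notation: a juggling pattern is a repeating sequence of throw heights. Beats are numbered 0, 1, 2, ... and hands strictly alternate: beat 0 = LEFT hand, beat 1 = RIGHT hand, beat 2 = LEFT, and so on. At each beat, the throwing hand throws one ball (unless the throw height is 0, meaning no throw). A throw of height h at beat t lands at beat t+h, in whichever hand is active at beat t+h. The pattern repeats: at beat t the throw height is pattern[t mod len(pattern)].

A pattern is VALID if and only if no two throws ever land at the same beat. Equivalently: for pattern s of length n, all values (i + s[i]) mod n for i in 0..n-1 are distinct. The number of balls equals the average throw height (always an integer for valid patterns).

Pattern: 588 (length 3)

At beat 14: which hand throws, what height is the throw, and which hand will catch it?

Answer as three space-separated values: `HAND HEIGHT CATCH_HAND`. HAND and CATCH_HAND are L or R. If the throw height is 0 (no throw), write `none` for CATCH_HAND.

Answer: L 8 L

Derivation:
Beat 14: 14 mod 2 = 0, so hand = L
Throw height = pattern[14 mod 3] = pattern[2] = 8
Lands at beat 14+8=22, 22 mod 2 = 0, so catch hand = L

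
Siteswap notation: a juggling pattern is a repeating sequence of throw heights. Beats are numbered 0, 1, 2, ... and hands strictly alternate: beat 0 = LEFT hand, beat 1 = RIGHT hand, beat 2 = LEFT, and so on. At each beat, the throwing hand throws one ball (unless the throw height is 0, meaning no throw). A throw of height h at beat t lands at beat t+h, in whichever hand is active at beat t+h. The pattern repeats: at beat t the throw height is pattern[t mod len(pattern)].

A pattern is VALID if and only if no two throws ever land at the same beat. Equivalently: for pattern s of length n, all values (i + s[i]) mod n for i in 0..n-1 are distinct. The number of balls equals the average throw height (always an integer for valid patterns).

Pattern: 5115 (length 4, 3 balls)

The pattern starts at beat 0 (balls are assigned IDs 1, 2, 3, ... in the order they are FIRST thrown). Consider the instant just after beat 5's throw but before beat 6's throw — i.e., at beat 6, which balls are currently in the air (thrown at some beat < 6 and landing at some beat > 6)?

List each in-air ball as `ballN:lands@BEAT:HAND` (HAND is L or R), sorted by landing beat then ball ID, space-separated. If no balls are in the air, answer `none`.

Answer: ball2:lands@8:L ball3:lands@9:R

Derivation:
Beat 0 (L): throw ball1 h=5 -> lands@5:R; in-air after throw: [b1@5:R]
Beat 1 (R): throw ball2 h=1 -> lands@2:L; in-air after throw: [b2@2:L b1@5:R]
Beat 2 (L): throw ball2 h=1 -> lands@3:R; in-air after throw: [b2@3:R b1@5:R]
Beat 3 (R): throw ball2 h=5 -> lands@8:L; in-air after throw: [b1@5:R b2@8:L]
Beat 4 (L): throw ball3 h=5 -> lands@9:R; in-air after throw: [b1@5:R b2@8:L b3@9:R]
Beat 5 (R): throw ball1 h=1 -> lands@6:L; in-air after throw: [b1@6:L b2@8:L b3@9:R]
Beat 6 (L): throw ball1 h=1 -> lands@7:R; in-air after throw: [b1@7:R b2@8:L b3@9:R]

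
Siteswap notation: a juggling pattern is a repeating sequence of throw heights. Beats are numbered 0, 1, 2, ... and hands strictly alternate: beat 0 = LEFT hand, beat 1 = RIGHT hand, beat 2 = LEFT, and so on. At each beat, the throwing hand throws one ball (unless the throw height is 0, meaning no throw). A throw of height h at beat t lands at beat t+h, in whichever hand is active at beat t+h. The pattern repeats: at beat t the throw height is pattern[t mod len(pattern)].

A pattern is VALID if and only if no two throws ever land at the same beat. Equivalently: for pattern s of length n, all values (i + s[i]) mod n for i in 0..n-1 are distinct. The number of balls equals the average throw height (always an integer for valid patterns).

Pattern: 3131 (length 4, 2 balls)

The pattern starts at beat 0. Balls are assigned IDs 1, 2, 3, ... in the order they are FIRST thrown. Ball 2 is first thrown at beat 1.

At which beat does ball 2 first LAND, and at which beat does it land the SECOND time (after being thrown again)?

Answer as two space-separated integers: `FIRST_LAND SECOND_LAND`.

Answer: 2 5

Derivation:
Beat 0 (L): throw ball1 h=3 -> lands@3:R; in-air after throw: [b1@3:R]
Beat 1 (R): throw ball2 h=1 -> lands@2:L; in-air after throw: [b2@2:L b1@3:R]
Beat 2 (L): throw ball2 h=3 -> lands@5:R; in-air after throw: [b1@3:R b2@5:R]
Beat 3 (R): throw ball1 h=1 -> lands@4:L; in-air after throw: [b1@4:L b2@5:R]
Beat 4 (L): throw ball1 h=3 -> lands@7:R; in-air after throw: [b2@5:R b1@7:R]
Beat 5 (R): throw ball2 h=1 -> lands@6:L; in-air after throw: [b2@6:L b1@7:R]
Ball 2: thrown@1 h=1 -> first land @2; rethrown@2 h=3 -> second land @5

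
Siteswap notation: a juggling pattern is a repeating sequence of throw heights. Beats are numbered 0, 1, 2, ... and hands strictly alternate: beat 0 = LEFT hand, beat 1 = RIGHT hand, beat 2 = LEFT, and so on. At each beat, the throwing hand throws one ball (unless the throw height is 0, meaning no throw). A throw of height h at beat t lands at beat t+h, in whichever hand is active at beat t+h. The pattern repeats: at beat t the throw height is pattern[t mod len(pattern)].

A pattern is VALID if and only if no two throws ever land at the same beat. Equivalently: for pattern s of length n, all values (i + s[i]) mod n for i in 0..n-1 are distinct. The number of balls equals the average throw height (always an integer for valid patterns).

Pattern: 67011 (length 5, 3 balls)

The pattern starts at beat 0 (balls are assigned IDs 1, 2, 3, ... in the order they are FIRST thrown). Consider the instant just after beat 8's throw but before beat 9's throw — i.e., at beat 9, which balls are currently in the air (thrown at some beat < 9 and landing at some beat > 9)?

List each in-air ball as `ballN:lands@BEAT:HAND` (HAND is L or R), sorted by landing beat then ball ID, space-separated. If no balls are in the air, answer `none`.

Answer: ball3:lands@11:R ball1:lands@13:R

Derivation:
Beat 0 (L): throw ball1 h=6 -> lands@6:L; in-air after throw: [b1@6:L]
Beat 1 (R): throw ball2 h=7 -> lands@8:L; in-air after throw: [b1@6:L b2@8:L]
Beat 3 (R): throw ball3 h=1 -> lands@4:L; in-air after throw: [b3@4:L b1@6:L b2@8:L]
Beat 4 (L): throw ball3 h=1 -> lands@5:R; in-air after throw: [b3@5:R b1@6:L b2@8:L]
Beat 5 (R): throw ball3 h=6 -> lands@11:R; in-air after throw: [b1@6:L b2@8:L b3@11:R]
Beat 6 (L): throw ball1 h=7 -> lands@13:R; in-air after throw: [b2@8:L b3@11:R b1@13:R]
Beat 8 (L): throw ball2 h=1 -> lands@9:R; in-air after throw: [b2@9:R b3@11:R b1@13:R]
Beat 9 (R): throw ball2 h=1 -> lands@10:L; in-air after throw: [b2@10:L b3@11:R b1@13:R]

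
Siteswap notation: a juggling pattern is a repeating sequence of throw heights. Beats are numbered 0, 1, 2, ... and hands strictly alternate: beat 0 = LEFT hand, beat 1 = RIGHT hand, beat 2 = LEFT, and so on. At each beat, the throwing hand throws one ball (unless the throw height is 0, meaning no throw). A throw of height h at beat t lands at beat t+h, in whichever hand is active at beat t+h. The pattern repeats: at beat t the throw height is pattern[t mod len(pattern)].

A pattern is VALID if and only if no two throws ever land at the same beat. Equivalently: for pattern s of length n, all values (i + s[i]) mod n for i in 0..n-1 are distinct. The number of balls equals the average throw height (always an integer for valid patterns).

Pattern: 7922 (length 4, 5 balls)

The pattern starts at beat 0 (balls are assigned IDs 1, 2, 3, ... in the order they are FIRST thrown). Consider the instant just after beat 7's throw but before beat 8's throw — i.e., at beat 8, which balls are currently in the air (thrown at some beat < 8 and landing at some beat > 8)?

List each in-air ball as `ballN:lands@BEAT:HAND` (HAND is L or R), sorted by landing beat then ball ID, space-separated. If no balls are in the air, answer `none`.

Answer: ball1:lands@9:R ball2:lands@10:L ball3:lands@11:R ball4:lands@14:L

Derivation:
Beat 0 (L): throw ball1 h=7 -> lands@7:R; in-air after throw: [b1@7:R]
Beat 1 (R): throw ball2 h=9 -> lands@10:L; in-air after throw: [b1@7:R b2@10:L]
Beat 2 (L): throw ball3 h=2 -> lands@4:L; in-air after throw: [b3@4:L b1@7:R b2@10:L]
Beat 3 (R): throw ball4 h=2 -> lands@5:R; in-air after throw: [b3@4:L b4@5:R b1@7:R b2@10:L]
Beat 4 (L): throw ball3 h=7 -> lands@11:R; in-air after throw: [b4@5:R b1@7:R b2@10:L b3@11:R]
Beat 5 (R): throw ball4 h=9 -> lands@14:L; in-air after throw: [b1@7:R b2@10:L b3@11:R b4@14:L]
Beat 6 (L): throw ball5 h=2 -> lands@8:L; in-air after throw: [b1@7:R b5@8:L b2@10:L b3@11:R b4@14:L]
Beat 7 (R): throw ball1 h=2 -> lands@9:R; in-air after throw: [b5@8:L b1@9:R b2@10:L b3@11:R b4@14:L]
Beat 8 (L): throw ball5 h=7 -> lands@15:R; in-air after throw: [b1@9:R b2@10:L b3@11:R b4@14:L b5@15:R]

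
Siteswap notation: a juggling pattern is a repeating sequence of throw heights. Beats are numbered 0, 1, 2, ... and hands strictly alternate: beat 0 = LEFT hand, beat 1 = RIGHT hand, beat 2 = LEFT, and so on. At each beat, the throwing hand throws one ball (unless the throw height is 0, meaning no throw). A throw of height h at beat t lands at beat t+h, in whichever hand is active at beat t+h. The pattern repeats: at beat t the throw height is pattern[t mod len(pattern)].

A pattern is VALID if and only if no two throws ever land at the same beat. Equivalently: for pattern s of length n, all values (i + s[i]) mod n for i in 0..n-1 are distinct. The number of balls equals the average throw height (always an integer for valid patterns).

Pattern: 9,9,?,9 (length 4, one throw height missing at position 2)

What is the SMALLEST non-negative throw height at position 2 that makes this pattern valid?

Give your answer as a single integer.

Answer: 1

Derivation:
i=0: (0 + 9) mod 4 = 1
i=1: (1 + 9) mod 4 = 2
i=2: s[i]=? (unknown)
i=3: (3 + 9) mod 4 = 0
Known residues: [0, 1, 2]; need a permutation of 0..3, so missing residue r = 3
Need (2 + s) mod 4 = 3; smallest s = (3 - 2) mod 4 = 1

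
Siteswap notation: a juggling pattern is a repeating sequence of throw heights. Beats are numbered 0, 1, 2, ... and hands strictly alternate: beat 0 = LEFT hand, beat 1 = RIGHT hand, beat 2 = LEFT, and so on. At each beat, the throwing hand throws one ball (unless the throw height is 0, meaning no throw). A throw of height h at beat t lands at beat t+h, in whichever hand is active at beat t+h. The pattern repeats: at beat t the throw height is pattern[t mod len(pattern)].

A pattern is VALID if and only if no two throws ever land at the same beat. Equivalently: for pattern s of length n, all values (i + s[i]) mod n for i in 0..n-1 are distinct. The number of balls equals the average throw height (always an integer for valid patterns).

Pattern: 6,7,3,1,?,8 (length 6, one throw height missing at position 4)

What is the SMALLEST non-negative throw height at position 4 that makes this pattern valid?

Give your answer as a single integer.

i=0: (0 + 6) mod 6 = 0
i=1: (1 + 7) mod 6 = 2
i=2: (2 + 3) mod 6 = 5
i=3: (3 + 1) mod 6 = 4
i=4: s[i]=? (unknown)
i=5: (5 + 8) mod 6 = 1
Known residues: [0, 1, 2, 4, 5]; need a permutation of 0..5, so missing residue r = 3
Need (4 + s) mod 6 = 3; smallest s = (3 - 4) mod 6 = 5

Answer: 5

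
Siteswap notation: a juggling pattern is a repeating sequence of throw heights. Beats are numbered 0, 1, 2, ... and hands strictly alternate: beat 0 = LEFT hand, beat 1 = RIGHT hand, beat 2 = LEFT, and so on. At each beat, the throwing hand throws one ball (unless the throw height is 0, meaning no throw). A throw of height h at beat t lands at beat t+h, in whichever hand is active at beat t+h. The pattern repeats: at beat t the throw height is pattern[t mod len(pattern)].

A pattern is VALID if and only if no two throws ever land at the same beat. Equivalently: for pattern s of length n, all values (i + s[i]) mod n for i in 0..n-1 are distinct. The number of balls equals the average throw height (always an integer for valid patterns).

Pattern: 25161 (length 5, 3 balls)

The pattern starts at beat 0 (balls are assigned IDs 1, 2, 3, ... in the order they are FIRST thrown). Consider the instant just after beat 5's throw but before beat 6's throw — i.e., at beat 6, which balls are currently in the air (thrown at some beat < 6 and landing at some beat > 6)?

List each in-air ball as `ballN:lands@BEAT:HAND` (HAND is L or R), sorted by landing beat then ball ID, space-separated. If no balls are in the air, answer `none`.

Beat 0 (L): throw ball1 h=2 -> lands@2:L; in-air after throw: [b1@2:L]
Beat 1 (R): throw ball2 h=5 -> lands@6:L; in-air after throw: [b1@2:L b2@6:L]
Beat 2 (L): throw ball1 h=1 -> lands@3:R; in-air after throw: [b1@3:R b2@6:L]
Beat 3 (R): throw ball1 h=6 -> lands@9:R; in-air after throw: [b2@6:L b1@9:R]
Beat 4 (L): throw ball3 h=1 -> lands@5:R; in-air after throw: [b3@5:R b2@6:L b1@9:R]
Beat 5 (R): throw ball3 h=2 -> lands@7:R; in-air after throw: [b2@6:L b3@7:R b1@9:R]
Beat 6 (L): throw ball2 h=5 -> lands@11:R; in-air after throw: [b3@7:R b1@9:R b2@11:R]

Answer: ball3:lands@7:R ball1:lands@9:R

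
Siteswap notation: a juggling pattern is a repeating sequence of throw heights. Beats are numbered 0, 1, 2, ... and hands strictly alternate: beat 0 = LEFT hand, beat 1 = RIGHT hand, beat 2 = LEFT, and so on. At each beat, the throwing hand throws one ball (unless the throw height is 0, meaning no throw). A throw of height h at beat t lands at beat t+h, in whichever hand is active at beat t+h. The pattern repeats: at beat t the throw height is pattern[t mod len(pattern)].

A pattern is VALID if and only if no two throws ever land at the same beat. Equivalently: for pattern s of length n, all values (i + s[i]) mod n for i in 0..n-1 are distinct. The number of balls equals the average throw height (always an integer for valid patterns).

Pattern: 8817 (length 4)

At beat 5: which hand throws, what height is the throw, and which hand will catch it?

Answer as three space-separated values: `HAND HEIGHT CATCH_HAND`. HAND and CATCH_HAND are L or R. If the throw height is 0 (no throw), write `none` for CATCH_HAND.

Beat 5: 5 mod 2 = 1, so hand = R
Throw height = pattern[5 mod 4] = pattern[1] = 8
Lands at beat 5+8=13, 13 mod 2 = 1, so catch hand = R

Answer: R 8 R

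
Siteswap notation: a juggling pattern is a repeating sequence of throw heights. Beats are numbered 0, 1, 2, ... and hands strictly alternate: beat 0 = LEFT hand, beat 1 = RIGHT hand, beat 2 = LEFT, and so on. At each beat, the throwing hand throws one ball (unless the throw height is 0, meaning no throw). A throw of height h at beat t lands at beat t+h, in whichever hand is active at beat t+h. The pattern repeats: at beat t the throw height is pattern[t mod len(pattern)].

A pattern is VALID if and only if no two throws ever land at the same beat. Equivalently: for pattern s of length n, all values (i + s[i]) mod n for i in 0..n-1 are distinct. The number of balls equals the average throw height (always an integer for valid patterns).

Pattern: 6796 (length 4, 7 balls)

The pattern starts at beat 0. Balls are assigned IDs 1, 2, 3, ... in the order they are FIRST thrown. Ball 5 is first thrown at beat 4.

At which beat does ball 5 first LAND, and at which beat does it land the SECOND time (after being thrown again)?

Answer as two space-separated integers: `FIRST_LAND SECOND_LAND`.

Answer: 10 19

Derivation:
Beat 0 (L): throw ball1 h=6 -> lands@6:L; in-air after throw: [b1@6:L]
Beat 1 (R): throw ball2 h=7 -> lands@8:L; in-air after throw: [b1@6:L b2@8:L]
Beat 2 (L): throw ball3 h=9 -> lands@11:R; in-air after throw: [b1@6:L b2@8:L b3@11:R]
Beat 3 (R): throw ball4 h=6 -> lands@9:R; in-air after throw: [b1@6:L b2@8:L b4@9:R b3@11:R]
Beat 4 (L): throw ball5 h=6 -> lands@10:L; in-air after throw: [b1@6:L b2@8:L b4@9:R b5@10:L b3@11:R]
Beat 5 (R): throw ball6 h=7 -> lands@12:L; in-air after throw: [b1@6:L b2@8:L b4@9:R b5@10:L b3@11:R b6@12:L]
Beat 6 (L): throw ball1 h=9 -> lands@15:R; in-air after throw: [b2@8:L b4@9:R b5@10:L b3@11:R b6@12:L b1@15:R]
Beat 7 (R): throw ball7 h=6 -> lands@13:R; in-air after throw: [b2@8:L b4@9:R b5@10:L b3@11:R b6@12:L b7@13:R b1@15:R]
Beat 8 (L): throw ball2 h=6 -> lands@14:L; in-air after throw: [b4@9:R b5@10:L b3@11:R b6@12:L b7@13:R b2@14:L b1@15:R]
Beat 9 (R): throw ball4 h=7 -> lands@16:L; in-air after throw: [b5@10:L b3@11:R b6@12:L b7@13:R b2@14:L b1@15:R b4@16:L]
Beat 10 (L): throw ball5 h=9 -> lands@19:R; in-air after throw: [b3@11:R b6@12:L b7@13:R b2@14:L b1@15:R b4@16:L b5@19:R]
Beat 11 (R): throw ball3 h=6 -> lands@17:R; in-air after throw: [b6@12:L b7@13:R b2@14:L b1@15:R b4@16:L b3@17:R b5@19:R]
Beat 12 (L): throw ball6 h=6 -> lands@18:L; in-air after throw: [b7@13:R b2@14:L b1@15:R b4@16:L b3@17:R b6@18:L b5@19:R]
Beat 13 (R): throw ball7 h=7 -> lands@20:L; in-air after throw: [b2@14:L b1@15:R b4@16:L b3@17:R b6@18:L b5@19:R b7@20:L]
Beat 14 (L): throw ball2 h=9 -> lands@23:R; in-air after throw: [b1@15:R b4@16:L b3@17:R b6@18:L b5@19:R b7@20:L b2@23:R]
Beat 15 (R): throw ball1 h=6 -> lands@21:R; in-air after throw: [b4@16:L b3@17:R b6@18:L b5@19:R b7@20:L b1@21:R b2@23:R]
Beat 16 (L): throw ball4 h=6 -> lands@22:L; in-air after throw: [b3@17:R b6@18:L b5@19:R b7@20:L b1@21:R b4@22:L b2@23:R]
Beat 17 (R): throw ball3 h=7 -> lands@24:L; in-air after throw: [b6@18:L b5@19:R b7@20:L b1@21:R b4@22:L b2@23:R b3@24:L]
Beat 18 (L): throw ball6 h=9 -> lands@27:R; in-air after throw: [b5@19:R b7@20:L b1@21:R b4@22:L b2@23:R b3@24:L b6@27:R]
Beat 19 (R): throw ball5 h=6 -> lands@25:R; in-air after throw: [b7@20:L b1@21:R b4@22:L b2@23:R b3@24:L b5@25:R b6@27:R]
Ball 5: thrown@4 h=6 -> first land @10; rethrown@10 h=9 -> second land @19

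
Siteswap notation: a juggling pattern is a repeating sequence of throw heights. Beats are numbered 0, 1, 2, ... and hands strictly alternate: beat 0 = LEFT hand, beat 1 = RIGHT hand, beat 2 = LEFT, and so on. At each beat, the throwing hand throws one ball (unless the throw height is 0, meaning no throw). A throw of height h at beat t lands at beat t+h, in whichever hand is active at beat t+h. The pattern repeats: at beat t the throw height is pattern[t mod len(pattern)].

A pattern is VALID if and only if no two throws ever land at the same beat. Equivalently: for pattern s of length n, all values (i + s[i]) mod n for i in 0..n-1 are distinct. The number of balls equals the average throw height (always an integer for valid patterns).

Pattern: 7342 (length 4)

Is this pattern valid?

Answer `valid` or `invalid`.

Answer: valid

Derivation:
i=0: (i + s[i]) mod n = (0 + 7) mod 4 = 3
i=1: (i + s[i]) mod n = (1 + 3) mod 4 = 0
i=2: (i + s[i]) mod n = (2 + 4) mod 4 = 2
i=3: (i + s[i]) mod n = (3 + 2) mod 4 = 1
Residues: [3, 0, 2, 1], distinct: True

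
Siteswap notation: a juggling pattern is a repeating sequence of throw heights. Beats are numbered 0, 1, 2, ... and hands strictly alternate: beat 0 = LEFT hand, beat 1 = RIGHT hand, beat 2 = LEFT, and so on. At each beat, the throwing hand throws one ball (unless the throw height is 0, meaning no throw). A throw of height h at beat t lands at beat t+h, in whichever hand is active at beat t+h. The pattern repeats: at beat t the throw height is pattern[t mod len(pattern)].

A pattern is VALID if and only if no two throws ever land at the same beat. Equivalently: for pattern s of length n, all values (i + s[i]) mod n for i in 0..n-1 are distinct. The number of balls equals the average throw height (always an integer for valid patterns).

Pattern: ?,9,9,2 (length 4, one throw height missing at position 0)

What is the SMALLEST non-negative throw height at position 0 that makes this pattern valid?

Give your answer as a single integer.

Answer: 0

Derivation:
i=0: s[i]=? (unknown)
i=1: (1 + 9) mod 4 = 2
i=2: (2 + 9) mod 4 = 3
i=3: (3 + 2) mod 4 = 1
Known residues: [1, 2, 3]; need a permutation of 0..3, so missing residue r = 0
Need (0 + s) mod 4 = 0; smallest s = (0 - 0) mod 4 = 0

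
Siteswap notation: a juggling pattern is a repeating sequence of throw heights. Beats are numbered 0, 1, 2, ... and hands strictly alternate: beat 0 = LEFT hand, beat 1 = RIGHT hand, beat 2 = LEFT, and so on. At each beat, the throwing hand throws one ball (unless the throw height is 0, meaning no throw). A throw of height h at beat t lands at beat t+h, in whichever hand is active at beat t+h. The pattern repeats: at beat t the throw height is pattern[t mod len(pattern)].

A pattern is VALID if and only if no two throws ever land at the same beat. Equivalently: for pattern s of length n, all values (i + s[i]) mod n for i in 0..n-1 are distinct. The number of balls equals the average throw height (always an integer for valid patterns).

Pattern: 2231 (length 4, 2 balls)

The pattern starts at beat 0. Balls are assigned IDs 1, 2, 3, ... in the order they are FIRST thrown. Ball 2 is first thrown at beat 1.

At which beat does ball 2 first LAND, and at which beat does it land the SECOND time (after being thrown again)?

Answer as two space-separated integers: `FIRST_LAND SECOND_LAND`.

Answer: 3 4

Derivation:
Beat 0 (L): throw ball1 h=2 -> lands@2:L; in-air after throw: [b1@2:L]
Beat 1 (R): throw ball2 h=2 -> lands@3:R; in-air after throw: [b1@2:L b2@3:R]
Beat 2 (L): throw ball1 h=3 -> lands@5:R; in-air after throw: [b2@3:R b1@5:R]
Beat 3 (R): throw ball2 h=1 -> lands@4:L; in-air after throw: [b2@4:L b1@5:R]
Beat 4 (L): throw ball2 h=2 -> lands@6:L; in-air after throw: [b1@5:R b2@6:L]
Ball 2: thrown@1 h=2 -> first land @3; rethrown@3 h=1 -> second land @4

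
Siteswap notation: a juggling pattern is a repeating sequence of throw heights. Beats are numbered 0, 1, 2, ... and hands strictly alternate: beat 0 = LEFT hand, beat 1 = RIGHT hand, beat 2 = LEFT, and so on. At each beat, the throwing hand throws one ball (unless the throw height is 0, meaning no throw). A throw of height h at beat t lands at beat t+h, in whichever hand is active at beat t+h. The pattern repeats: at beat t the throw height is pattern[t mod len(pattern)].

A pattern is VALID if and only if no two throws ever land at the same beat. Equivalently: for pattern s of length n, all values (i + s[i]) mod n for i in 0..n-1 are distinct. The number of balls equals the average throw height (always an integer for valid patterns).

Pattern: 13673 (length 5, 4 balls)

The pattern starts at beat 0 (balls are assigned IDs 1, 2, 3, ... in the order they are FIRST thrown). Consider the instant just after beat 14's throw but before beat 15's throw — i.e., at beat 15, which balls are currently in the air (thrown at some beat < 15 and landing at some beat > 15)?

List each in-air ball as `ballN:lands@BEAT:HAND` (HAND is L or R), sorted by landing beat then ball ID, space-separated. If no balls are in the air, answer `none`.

Answer: ball3:lands@17:R ball4:lands@18:L ball1:lands@20:L

Derivation:
Beat 0 (L): throw ball1 h=1 -> lands@1:R; in-air after throw: [b1@1:R]
Beat 1 (R): throw ball1 h=3 -> lands@4:L; in-air after throw: [b1@4:L]
Beat 2 (L): throw ball2 h=6 -> lands@8:L; in-air after throw: [b1@4:L b2@8:L]
Beat 3 (R): throw ball3 h=7 -> lands@10:L; in-air after throw: [b1@4:L b2@8:L b3@10:L]
Beat 4 (L): throw ball1 h=3 -> lands@7:R; in-air after throw: [b1@7:R b2@8:L b3@10:L]
Beat 5 (R): throw ball4 h=1 -> lands@6:L; in-air after throw: [b4@6:L b1@7:R b2@8:L b3@10:L]
Beat 6 (L): throw ball4 h=3 -> lands@9:R; in-air after throw: [b1@7:R b2@8:L b4@9:R b3@10:L]
Beat 7 (R): throw ball1 h=6 -> lands@13:R; in-air after throw: [b2@8:L b4@9:R b3@10:L b1@13:R]
Beat 8 (L): throw ball2 h=7 -> lands@15:R; in-air after throw: [b4@9:R b3@10:L b1@13:R b2@15:R]
Beat 9 (R): throw ball4 h=3 -> lands@12:L; in-air after throw: [b3@10:L b4@12:L b1@13:R b2@15:R]
Beat 10 (L): throw ball3 h=1 -> lands@11:R; in-air after throw: [b3@11:R b4@12:L b1@13:R b2@15:R]
Beat 11 (R): throw ball3 h=3 -> lands@14:L; in-air after throw: [b4@12:L b1@13:R b3@14:L b2@15:R]
Beat 12 (L): throw ball4 h=6 -> lands@18:L; in-air after throw: [b1@13:R b3@14:L b2@15:R b4@18:L]
Beat 13 (R): throw ball1 h=7 -> lands@20:L; in-air after throw: [b3@14:L b2@15:R b4@18:L b1@20:L]
Beat 14 (L): throw ball3 h=3 -> lands@17:R; in-air after throw: [b2@15:R b3@17:R b4@18:L b1@20:L]
Beat 15 (R): throw ball2 h=1 -> lands@16:L; in-air after throw: [b2@16:L b3@17:R b4@18:L b1@20:L]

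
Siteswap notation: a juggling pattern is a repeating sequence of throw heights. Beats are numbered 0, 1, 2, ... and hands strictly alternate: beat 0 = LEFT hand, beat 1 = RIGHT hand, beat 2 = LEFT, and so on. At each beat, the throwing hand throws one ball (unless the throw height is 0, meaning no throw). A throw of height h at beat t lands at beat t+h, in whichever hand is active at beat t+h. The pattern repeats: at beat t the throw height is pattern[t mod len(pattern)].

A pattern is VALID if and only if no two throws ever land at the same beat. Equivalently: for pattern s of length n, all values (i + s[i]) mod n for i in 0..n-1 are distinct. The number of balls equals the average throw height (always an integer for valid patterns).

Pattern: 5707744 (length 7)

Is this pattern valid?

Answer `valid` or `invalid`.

Answer: invalid

Derivation:
i=0: (i + s[i]) mod n = (0 + 5) mod 7 = 5
i=1: (i + s[i]) mod n = (1 + 7) mod 7 = 1
i=2: (i + s[i]) mod n = (2 + 0) mod 7 = 2
i=3: (i + s[i]) mod n = (3 + 7) mod 7 = 3
i=4: (i + s[i]) mod n = (4 + 7) mod 7 = 4
i=5: (i + s[i]) mod n = (5 + 4) mod 7 = 2
i=6: (i + s[i]) mod n = (6 + 4) mod 7 = 3
Residues: [5, 1, 2, 3, 4, 2, 3], distinct: False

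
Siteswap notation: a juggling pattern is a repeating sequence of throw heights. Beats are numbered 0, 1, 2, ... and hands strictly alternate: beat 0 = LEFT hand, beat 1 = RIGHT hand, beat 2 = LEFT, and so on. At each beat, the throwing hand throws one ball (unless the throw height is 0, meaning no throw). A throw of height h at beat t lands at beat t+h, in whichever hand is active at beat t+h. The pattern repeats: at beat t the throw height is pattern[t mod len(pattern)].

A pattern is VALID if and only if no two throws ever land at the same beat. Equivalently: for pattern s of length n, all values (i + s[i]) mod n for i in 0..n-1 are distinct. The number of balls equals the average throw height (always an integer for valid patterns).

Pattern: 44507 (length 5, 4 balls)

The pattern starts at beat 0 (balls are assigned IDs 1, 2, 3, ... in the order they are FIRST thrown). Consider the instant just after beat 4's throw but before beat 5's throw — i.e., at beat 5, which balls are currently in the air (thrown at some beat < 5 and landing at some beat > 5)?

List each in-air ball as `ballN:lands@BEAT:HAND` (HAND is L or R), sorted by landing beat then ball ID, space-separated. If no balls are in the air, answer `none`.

Beat 0 (L): throw ball1 h=4 -> lands@4:L; in-air after throw: [b1@4:L]
Beat 1 (R): throw ball2 h=4 -> lands@5:R; in-air after throw: [b1@4:L b2@5:R]
Beat 2 (L): throw ball3 h=5 -> lands@7:R; in-air after throw: [b1@4:L b2@5:R b3@7:R]
Beat 4 (L): throw ball1 h=7 -> lands@11:R; in-air after throw: [b2@5:R b3@7:R b1@11:R]
Beat 5 (R): throw ball2 h=4 -> lands@9:R; in-air after throw: [b3@7:R b2@9:R b1@11:R]

Answer: ball3:lands@7:R ball1:lands@11:R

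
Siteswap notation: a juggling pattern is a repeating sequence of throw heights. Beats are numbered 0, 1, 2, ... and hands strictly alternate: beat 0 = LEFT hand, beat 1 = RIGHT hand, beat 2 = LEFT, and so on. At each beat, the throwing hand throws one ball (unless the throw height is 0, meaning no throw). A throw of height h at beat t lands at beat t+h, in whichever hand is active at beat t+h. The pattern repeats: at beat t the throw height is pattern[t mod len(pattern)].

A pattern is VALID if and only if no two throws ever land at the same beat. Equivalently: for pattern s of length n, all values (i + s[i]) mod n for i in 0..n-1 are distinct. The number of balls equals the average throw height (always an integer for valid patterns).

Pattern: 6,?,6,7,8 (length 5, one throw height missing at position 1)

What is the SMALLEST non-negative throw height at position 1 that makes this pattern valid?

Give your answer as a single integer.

i=0: (0 + 6) mod 5 = 1
i=1: s[i]=? (unknown)
i=2: (2 + 6) mod 5 = 3
i=3: (3 + 7) mod 5 = 0
i=4: (4 + 8) mod 5 = 2
Known residues: [0, 1, 2, 3]; need a permutation of 0..4, so missing residue r = 4
Need (1 + s) mod 5 = 4; smallest s = (4 - 1) mod 5 = 3

Answer: 3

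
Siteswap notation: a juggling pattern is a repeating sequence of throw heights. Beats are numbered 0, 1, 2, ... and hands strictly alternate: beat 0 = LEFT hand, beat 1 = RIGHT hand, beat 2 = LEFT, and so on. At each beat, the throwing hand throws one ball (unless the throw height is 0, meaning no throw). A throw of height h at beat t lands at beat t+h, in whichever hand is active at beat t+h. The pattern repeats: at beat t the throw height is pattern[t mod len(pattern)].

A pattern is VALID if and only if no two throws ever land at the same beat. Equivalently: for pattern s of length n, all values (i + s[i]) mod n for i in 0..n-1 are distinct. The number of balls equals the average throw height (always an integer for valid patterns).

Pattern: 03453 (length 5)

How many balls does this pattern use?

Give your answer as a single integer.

Pattern = [0, 3, 4, 5, 3], length n = 5
  position 0: throw height = 0, running sum = 0
  position 1: throw height = 3, running sum = 3
  position 2: throw height = 4, running sum = 7
  position 3: throw height = 5, running sum = 12
  position 4: throw height = 3, running sum = 15
Total sum = 15; balls = sum / n = 15 / 5 = 3

Answer: 3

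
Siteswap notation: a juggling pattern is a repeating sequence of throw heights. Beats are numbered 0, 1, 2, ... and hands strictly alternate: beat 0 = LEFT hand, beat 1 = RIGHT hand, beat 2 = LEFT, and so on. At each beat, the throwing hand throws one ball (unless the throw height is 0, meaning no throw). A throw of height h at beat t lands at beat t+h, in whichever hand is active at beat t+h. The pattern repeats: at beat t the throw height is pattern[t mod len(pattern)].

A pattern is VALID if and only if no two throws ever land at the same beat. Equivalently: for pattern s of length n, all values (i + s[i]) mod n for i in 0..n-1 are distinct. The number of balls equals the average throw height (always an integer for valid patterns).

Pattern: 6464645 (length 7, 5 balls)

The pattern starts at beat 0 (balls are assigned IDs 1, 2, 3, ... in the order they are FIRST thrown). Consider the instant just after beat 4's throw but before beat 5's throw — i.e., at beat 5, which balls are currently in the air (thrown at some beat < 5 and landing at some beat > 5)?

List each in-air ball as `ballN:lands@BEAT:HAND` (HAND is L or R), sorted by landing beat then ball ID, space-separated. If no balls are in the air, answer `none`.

Beat 0 (L): throw ball1 h=6 -> lands@6:L; in-air after throw: [b1@6:L]
Beat 1 (R): throw ball2 h=4 -> lands@5:R; in-air after throw: [b2@5:R b1@6:L]
Beat 2 (L): throw ball3 h=6 -> lands@8:L; in-air after throw: [b2@5:R b1@6:L b3@8:L]
Beat 3 (R): throw ball4 h=4 -> lands@7:R; in-air after throw: [b2@5:R b1@6:L b4@7:R b3@8:L]
Beat 4 (L): throw ball5 h=6 -> lands@10:L; in-air after throw: [b2@5:R b1@6:L b4@7:R b3@8:L b5@10:L]
Beat 5 (R): throw ball2 h=4 -> lands@9:R; in-air after throw: [b1@6:L b4@7:R b3@8:L b2@9:R b5@10:L]

Answer: ball1:lands@6:L ball4:lands@7:R ball3:lands@8:L ball5:lands@10:L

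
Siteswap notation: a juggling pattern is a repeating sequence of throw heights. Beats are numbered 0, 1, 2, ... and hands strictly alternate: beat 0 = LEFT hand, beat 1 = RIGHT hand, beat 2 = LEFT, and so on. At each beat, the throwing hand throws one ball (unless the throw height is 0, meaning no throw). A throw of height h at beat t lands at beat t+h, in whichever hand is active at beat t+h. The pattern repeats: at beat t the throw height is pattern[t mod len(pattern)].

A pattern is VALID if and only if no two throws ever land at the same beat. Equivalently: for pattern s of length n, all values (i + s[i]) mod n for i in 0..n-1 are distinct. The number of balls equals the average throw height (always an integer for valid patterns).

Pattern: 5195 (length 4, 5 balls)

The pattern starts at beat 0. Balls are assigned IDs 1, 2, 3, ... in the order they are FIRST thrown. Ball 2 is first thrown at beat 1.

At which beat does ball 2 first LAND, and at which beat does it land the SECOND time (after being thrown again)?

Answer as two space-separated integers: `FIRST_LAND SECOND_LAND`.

Answer: 2 11

Derivation:
Beat 0 (L): throw ball1 h=5 -> lands@5:R; in-air after throw: [b1@5:R]
Beat 1 (R): throw ball2 h=1 -> lands@2:L; in-air after throw: [b2@2:L b1@5:R]
Beat 2 (L): throw ball2 h=9 -> lands@11:R; in-air after throw: [b1@5:R b2@11:R]
Beat 3 (R): throw ball3 h=5 -> lands@8:L; in-air after throw: [b1@5:R b3@8:L b2@11:R]
Beat 4 (L): throw ball4 h=5 -> lands@9:R; in-air after throw: [b1@5:R b3@8:L b4@9:R b2@11:R]
Beat 5 (R): throw ball1 h=1 -> lands@6:L; in-air after throw: [b1@6:L b3@8:L b4@9:R b2@11:R]
Beat 6 (L): throw ball1 h=9 -> lands@15:R; in-air after throw: [b3@8:L b4@9:R b2@11:R b1@15:R]
Beat 7 (R): throw ball5 h=5 -> lands@12:L; in-air after throw: [b3@8:L b4@9:R b2@11:R b5@12:L b1@15:R]
Beat 8 (L): throw ball3 h=5 -> lands@13:R; in-air after throw: [b4@9:R b2@11:R b5@12:L b3@13:R b1@15:R]
Beat 9 (R): throw ball4 h=1 -> lands@10:L; in-air after throw: [b4@10:L b2@11:R b5@12:L b3@13:R b1@15:R]
Beat 10 (L): throw ball4 h=9 -> lands@19:R; in-air after throw: [b2@11:R b5@12:L b3@13:R b1@15:R b4@19:R]
Beat 11 (R): throw ball2 h=5 -> lands@16:L; in-air after throw: [b5@12:L b3@13:R b1@15:R b2@16:L b4@19:R]
Ball 2: thrown@1 h=1 -> first land @2; rethrown@2 h=9 -> second land @11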